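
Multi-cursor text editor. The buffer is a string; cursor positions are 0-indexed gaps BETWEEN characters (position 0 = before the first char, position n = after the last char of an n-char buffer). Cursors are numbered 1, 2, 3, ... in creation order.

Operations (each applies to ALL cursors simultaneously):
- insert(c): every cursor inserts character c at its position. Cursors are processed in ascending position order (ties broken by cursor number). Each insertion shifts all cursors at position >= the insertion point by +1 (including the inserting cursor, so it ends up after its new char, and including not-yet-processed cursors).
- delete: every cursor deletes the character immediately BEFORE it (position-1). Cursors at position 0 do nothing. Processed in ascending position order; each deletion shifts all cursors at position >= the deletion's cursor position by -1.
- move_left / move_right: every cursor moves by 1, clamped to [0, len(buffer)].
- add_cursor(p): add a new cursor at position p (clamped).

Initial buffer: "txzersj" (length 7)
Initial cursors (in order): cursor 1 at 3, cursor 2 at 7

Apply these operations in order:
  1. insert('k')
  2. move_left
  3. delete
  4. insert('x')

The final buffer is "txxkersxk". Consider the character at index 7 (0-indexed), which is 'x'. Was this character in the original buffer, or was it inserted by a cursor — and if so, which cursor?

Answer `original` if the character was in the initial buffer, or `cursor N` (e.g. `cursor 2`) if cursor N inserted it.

After op 1 (insert('k')): buffer="txzkersjk" (len 9), cursors c1@4 c2@9, authorship ...1....2
After op 2 (move_left): buffer="txzkersjk" (len 9), cursors c1@3 c2@8, authorship ...1....2
After op 3 (delete): buffer="txkersk" (len 7), cursors c1@2 c2@6, authorship ..1...2
After op 4 (insert('x')): buffer="txxkersxk" (len 9), cursors c1@3 c2@8, authorship ..11...22
Authorship (.=original, N=cursor N): . . 1 1 . . . 2 2
Index 7: author = 2

Answer: cursor 2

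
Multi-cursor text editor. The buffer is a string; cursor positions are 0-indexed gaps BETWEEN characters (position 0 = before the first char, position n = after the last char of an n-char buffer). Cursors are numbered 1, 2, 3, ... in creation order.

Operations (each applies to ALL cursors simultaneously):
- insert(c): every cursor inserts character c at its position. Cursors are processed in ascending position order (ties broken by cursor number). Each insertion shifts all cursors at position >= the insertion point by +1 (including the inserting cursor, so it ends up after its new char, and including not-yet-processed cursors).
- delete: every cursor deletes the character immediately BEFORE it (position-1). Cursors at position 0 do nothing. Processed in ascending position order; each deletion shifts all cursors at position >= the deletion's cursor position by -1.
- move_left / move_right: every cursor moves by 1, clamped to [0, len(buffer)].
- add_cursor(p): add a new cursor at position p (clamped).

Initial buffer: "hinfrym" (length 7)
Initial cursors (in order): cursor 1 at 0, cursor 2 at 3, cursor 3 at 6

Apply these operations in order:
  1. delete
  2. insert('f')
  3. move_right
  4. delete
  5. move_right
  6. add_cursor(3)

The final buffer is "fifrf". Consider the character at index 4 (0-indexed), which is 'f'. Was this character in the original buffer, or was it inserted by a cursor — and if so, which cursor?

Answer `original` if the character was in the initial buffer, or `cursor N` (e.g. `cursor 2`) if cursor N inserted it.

Answer: cursor 3

Derivation:
After op 1 (delete): buffer="hifrm" (len 5), cursors c1@0 c2@2 c3@4, authorship .....
After op 2 (insert('f')): buffer="fhiffrfm" (len 8), cursors c1@1 c2@4 c3@7, authorship 1..2..3.
After op 3 (move_right): buffer="fhiffrfm" (len 8), cursors c1@2 c2@5 c3@8, authorship 1..2..3.
After op 4 (delete): buffer="fifrf" (len 5), cursors c1@1 c2@3 c3@5, authorship 1.2.3
After op 5 (move_right): buffer="fifrf" (len 5), cursors c1@2 c2@4 c3@5, authorship 1.2.3
After op 6 (add_cursor(3)): buffer="fifrf" (len 5), cursors c1@2 c4@3 c2@4 c3@5, authorship 1.2.3
Authorship (.=original, N=cursor N): 1 . 2 . 3
Index 4: author = 3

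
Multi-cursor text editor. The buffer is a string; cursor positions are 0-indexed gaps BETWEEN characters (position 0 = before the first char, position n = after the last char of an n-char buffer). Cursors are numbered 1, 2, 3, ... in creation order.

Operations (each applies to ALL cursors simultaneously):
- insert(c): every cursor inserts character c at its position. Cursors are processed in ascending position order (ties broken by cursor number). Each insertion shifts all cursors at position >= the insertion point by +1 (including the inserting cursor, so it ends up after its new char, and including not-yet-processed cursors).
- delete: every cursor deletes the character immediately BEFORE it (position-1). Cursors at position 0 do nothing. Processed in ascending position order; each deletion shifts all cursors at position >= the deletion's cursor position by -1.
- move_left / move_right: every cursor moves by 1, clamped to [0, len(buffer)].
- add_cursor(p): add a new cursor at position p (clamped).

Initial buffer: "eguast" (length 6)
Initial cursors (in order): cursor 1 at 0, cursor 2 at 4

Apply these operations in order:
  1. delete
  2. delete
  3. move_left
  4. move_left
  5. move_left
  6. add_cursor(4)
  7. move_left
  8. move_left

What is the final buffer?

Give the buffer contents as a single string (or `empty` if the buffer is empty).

Answer: egst

Derivation:
After op 1 (delete): buffer="egust" (len 5), cursors c1@0 c2@3, authorship .....
After op 2 (delete): buffer="egst" (len 4), cursors c1@0 c2@2, authorship ....
After op 3 (move_left): buffer="egst" (len 4), cursors c1@0 c2@1, authorship ....
After op 4 (move_left): buffer="egst" (len 4), cursors c1@0 c2@0, authorship ....
After op 5 (move_left): buffer="egst" (len 4), cursors c1@0 c2@0, authorship ....
After op 6 (add_cursor(4)): buffer="egst" (len 4), cursors c1@0 c2@0 c3@4, authorship ....
After op 7 (move_left): buffer="egst" (len 4), cursors c1@0 c2@0 c3@3, authorship ....
After op 8 (move_left): buffer="egst" (len 4), cursors c1@0 c2@0 c3@2, authorship ....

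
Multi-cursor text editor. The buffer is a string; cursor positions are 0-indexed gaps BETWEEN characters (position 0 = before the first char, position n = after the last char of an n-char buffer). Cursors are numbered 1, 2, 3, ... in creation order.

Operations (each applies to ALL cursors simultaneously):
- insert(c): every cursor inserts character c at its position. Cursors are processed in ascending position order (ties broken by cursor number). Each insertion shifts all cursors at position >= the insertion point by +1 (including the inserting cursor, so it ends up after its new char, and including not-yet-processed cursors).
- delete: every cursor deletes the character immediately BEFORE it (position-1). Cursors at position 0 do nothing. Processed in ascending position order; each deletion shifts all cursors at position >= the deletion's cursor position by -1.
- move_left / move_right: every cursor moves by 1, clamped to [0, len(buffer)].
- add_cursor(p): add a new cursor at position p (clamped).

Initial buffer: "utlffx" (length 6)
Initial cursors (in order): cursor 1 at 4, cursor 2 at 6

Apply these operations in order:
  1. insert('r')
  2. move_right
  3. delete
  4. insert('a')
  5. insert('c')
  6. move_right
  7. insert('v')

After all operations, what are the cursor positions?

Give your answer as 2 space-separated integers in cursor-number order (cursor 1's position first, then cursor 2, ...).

After op 1 (insert('r')): buffer="utlfrfxr" (len 8), cursors c1@5 c2@8, authorship ....1..2
After op 2 (move_right): buffer="utlfrfxr" (len 8), cursors c1@6 c2@8, authorship ....1..2
After op 3 (delete): buffer="utlfrx" (len 6), cursors c1@5 c2@6, authorship ....1.
After op 4 (insert('a')): buffer="utlfraxa" (len 8), cursors c1@6 c2@8, authorship ....11.2
After op 5 (insert('c')): buffer="utlfracxac" (len 10), cursors c1@7 c2@10, authorship ....111.22
After op 6 (move_right): buffer="utlfracxac" (len 10), cursors c1@8 c2@10, authorship ....111.22
After op 7 (insert('v')): buffer="utlfracxvacv" (len 12), cursors c1@9 c2@12, authorship ....111.1222

Answer: 9 12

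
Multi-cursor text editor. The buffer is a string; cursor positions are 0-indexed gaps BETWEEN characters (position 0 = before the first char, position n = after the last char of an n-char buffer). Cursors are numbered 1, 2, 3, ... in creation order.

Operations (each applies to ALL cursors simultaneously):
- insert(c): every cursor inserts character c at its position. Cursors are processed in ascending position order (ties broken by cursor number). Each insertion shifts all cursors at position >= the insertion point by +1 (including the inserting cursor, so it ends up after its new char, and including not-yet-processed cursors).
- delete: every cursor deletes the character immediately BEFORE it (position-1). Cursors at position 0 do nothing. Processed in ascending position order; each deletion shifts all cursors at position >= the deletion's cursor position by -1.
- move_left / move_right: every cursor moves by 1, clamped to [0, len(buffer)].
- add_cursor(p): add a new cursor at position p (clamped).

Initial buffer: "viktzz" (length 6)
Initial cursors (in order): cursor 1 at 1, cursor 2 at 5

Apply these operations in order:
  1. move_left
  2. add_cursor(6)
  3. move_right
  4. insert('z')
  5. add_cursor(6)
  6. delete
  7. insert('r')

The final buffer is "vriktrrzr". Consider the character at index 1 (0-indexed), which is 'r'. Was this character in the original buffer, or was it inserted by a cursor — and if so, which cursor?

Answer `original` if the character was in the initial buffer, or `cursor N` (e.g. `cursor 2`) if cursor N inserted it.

Answer: cursor 1

Derivation:
After op 1 (move_left): buffer="viktzz" (len 6), cursors c1@0 c2@4, authorship ......
After op 2 (add_cursor(6)): buffer="viktzz" (len 6), cursors c1@0 c2@4 c3@6, authorship ......
After op 3 (move_right): buffer="viktzz" (len 6), cursors c1@1 c2@5 c3@6, authorship ......
After op 4 (insert('z')): buffer="vziktzzzz" (len 9), cursors c1@2 c2@7 c3@9, authorship .1....2.3
After op 5 (add_cursor(6)): buffer="vziktzzzz" (len 9), cursors c1@2 c4@6 c2@7 c3@9, authorship .1....2.3
After op 6 (delete): buffer="viktz" (len 5), cursors c1@1 c2@4 c4@4 c3@5, authorship .....
After op 7 (insert('r')): buffer="vriktrrzr" (len 9), cursors c1@2 c2@7 c4@7 c3@9, authorship .1...24.3
Authorship (.=original, N=cursor N): . 1 . . . 2 4 . 3
Index 1: author = 1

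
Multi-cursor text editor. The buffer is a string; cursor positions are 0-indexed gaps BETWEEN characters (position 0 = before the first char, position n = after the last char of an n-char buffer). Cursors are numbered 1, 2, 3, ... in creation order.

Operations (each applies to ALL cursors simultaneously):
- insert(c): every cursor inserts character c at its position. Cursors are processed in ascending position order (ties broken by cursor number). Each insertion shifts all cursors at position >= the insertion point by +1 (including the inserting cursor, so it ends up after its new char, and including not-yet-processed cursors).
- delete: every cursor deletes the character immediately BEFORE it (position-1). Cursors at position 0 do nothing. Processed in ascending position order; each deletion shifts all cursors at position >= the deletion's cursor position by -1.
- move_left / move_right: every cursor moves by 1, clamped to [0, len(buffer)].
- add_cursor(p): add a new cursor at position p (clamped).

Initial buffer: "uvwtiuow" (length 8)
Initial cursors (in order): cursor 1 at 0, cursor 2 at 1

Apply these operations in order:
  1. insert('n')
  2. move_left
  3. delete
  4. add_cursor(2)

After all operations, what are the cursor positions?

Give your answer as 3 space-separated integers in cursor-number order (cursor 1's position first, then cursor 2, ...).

Answer: 0 1 2

Derivation:
After op 1 (insert('n')): buffer="nunvwtiuow" (len 10), cursors c1@1 c2@3, authorship 1.2.......
After op 2 (move_left): buffer="nunvwtiuow" (len 10), cursors c1@0 c2@2, authorship 1.2.......
After op 3 (delete): buffer="nnvwtiuow" (len 9), cursors c1@0 c2@1, authorship 12.......
After op 4 (add_cursor(2)): buffer="nnvwtiuow" (len 9), cursors c1@0 c2@1 c3@2, authorship 12.......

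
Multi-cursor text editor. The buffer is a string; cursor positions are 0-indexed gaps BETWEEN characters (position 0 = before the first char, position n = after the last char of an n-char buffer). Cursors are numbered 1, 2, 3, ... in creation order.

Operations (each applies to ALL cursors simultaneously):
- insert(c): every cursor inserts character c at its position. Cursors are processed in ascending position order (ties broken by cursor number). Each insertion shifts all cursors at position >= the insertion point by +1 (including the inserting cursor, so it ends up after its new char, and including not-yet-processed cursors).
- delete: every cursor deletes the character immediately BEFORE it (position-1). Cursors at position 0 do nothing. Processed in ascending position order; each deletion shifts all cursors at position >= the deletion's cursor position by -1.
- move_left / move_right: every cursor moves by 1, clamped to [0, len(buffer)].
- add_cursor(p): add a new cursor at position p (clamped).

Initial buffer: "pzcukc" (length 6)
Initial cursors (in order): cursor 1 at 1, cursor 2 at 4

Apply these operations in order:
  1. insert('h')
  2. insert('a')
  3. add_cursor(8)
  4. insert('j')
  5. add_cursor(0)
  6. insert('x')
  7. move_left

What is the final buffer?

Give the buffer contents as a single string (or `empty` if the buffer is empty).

After op 1 (insert('h')): buffer="phzcuhkc" (len 8), cursors c1@2 c2@6, authorship .1...2..
After op 2 (insert('a')): buffer="phazcuhakc" (len 10), cursors c1@3 c2@8, authorship .11...22..
After op 3 (add_cursor(8)): buffer="phazcuhakc" (len 10), cursors c1@3 c2@8 c3@8, authorship .11...22..
After op 4 (insert('j')): buffer="phajzcuhajjkc" (len 13), cursors c1@4 c2@11 c3@11, authorship .111...2223..
After op 5 (add_cursor(0)): buffer="phajzcuhajjkc" (len 13), cursors c4@0 c1@4 c2@11 c3@11, authorship .111...2223..
After op 6 (insert('x')): buffer="xphajxzcuhajjxxkc" (len 17), cursors c4@1 c1@6 c2@15 c3@15, authorship 4.1111...222323..
After op 7 (move_left): buffer="xphajxzcuhajjxxkc" (len 17), cursors c4@0 c1@5 c2@14 c3@14, authorship 4.1111...222323..

Answer: xphajxzcuhajjxxkc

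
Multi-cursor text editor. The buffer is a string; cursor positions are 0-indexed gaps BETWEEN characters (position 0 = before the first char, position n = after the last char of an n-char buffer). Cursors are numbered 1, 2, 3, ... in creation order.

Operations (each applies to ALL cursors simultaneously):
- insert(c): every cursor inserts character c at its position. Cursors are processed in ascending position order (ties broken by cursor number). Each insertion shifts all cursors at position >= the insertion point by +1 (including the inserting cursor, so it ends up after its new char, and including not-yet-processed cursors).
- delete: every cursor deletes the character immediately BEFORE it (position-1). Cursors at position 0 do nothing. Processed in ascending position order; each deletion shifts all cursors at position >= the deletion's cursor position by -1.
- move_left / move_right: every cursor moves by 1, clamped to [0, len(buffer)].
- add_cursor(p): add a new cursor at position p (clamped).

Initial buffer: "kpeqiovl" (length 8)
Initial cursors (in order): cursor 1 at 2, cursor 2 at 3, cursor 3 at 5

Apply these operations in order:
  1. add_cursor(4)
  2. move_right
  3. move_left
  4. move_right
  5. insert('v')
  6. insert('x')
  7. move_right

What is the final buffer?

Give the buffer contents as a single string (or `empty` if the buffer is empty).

After op 1 (add_cursor(4)): buffer="kpeqiovl" (len 8), cursors c1@2 c2@3 c4@4 c3@5, authorship ........
After op 2 (move_right): buffer="kpeqiovl" (len 8), cursors c1@3 c2@4 c4@5 c3@6, authorship ........
After op 3 (move_left): buffer="kpeqiovl" (len 8), cursors c1@2 c2@3 c4@4 c3@5, authorship ........
After op 4 (move_right): buffer="kpeqiovl" (len 8), cursors c1@3 c2@4 c4@5 c3@6, authorship ........
After op 5 (insert('v')): buffer="kpevqvivovvl" (len 12), cursors c1@4 c2@6 c4@8 c3@10, authorship ...1.2.4.3..
After op 6 (insert('x')): buffer="kpevxqvxivxovxvl" (len 16), cursors c1@5 c2@8 c4@11 c3@14, authorship ...11.22.44.33..
After op 7 (move_right): buffer="kpevxqvxivxovxvl" (len 16), cursors c1@6 c2@9 c4@12 c3@15, authorship ...11.22.44.33..

Answer: kpevxqvxivxovxvl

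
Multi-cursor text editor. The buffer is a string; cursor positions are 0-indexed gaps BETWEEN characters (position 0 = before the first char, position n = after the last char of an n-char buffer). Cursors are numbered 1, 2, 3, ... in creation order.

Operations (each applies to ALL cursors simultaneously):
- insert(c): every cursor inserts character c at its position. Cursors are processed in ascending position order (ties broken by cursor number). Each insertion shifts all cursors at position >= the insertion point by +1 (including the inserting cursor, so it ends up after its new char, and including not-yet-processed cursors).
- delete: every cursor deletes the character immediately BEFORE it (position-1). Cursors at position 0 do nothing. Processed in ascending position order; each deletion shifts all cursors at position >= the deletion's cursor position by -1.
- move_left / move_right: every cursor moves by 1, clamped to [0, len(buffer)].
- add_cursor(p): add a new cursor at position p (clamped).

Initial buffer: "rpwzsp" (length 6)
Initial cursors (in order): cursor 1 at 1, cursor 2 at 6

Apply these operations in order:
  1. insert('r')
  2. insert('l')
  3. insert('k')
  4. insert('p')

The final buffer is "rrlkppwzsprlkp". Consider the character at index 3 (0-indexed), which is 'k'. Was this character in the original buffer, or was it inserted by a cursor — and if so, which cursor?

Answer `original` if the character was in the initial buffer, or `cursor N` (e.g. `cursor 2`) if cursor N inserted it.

After op 1 (insert('r')): buffer="rrpwzspr" (len 8), cursors c1@2 c2@8, authorship .1.....2
After op 2 (insert('l')): buffer="rrlpwzsprl" (len 10), cursors c1@3 c2@10, authorship .11.....22
After op 3 (insert('k')): buffer="rrlkpwzsprlk" (len 12), cursors c1@4 c2@12, authorship .111.....222
After op 4 (insert('p')): buffer="rrlkppwzsprlkp" (len 14), cursors c1@5 c2@14, authorship .1111.....2222
Authorship (.=original, N=cursor N): . 1 1 1 1 . . . . . 2 2 2 2
Index 3: author = 1

Answer: cursor 1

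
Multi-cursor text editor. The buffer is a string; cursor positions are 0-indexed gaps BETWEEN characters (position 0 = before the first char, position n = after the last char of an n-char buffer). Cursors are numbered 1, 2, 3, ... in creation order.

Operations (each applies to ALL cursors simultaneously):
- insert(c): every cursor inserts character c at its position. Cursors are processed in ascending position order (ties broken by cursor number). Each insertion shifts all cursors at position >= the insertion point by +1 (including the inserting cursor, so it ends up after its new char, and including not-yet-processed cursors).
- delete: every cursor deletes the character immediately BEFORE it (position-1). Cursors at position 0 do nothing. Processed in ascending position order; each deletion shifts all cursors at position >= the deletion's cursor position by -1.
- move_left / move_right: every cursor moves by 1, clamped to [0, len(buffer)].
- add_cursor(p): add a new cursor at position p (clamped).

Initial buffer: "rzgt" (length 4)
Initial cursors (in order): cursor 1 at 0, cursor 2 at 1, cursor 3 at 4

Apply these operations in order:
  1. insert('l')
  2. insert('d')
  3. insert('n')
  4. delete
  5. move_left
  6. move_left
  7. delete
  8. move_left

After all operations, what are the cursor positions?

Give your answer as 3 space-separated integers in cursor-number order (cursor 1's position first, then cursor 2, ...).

After op 1 (insert('l')): buffer="lrlzgtl" (len 7), cursors c1@1 c2@3 c3@7, authorship 1.2...3
After op 2 (insert('d')): buffer="ldrldzgtld" (len 10), cursors c1@2 c2@5 c3@10, authorship 11.22...33
After op 3 (insert('n')): buffer="ldnrldnzgtldn" (len 13), cursors c1@3 c2@7 c3@13, authorship 111.222...333
After op 4 (delete): buffer="ldrldzgtld" (len 10), cursors c1@2 c2@5 c3@10, authorship 11.22...33
After op 5 (move_left): buffer="ldrldzgtld" (len 10), cursors c1@1 c2@4 c3@9, authorship 11.22...33
After op 6 (move_left): buffer="ldrldzgtld" (len 10), cursors c1@0 c2@3 c3@8, authorship 11.22...33
After op 7 (delete): buffer="ldldzgld" (len 8), cursors c1@0 c2@2 c3@6, authorship 1122..33
After op 8 (move_left): buffer="ldldzgld" (len 8), cursors c1@0 c2@1 c3@5, authorship 1122..33

Answer: 0 1 5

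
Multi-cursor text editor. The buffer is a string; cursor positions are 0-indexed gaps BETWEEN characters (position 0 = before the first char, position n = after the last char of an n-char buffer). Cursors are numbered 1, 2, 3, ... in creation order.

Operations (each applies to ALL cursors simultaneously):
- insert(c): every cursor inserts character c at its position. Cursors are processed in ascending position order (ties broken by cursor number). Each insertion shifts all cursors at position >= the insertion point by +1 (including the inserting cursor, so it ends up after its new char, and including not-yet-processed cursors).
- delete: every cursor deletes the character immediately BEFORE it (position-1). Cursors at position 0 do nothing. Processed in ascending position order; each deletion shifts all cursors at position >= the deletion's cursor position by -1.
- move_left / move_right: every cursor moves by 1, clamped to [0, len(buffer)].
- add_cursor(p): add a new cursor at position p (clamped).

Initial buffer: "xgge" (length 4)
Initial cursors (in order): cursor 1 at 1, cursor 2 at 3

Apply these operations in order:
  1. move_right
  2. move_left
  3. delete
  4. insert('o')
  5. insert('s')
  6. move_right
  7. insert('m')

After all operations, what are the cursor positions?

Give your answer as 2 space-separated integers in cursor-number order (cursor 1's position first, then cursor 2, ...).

Answer: 4 8

Derivation:
After op 1 (move_right): buffer="xgge" (len 4), cursors c1@2 c2@4, authorship ....
After op 2 (move_left): buffer="xgge" (len 4), cursors c1@1 c2@3, authorship ....
After op 3 (delete): buffer="ge" (len 2), cursors c1@0 c2@1, authorship ..
After op 4 (insert('o')): buffer="ogoe" (len 4), cursors c1@1 c2@3, authorship 1.2.
After op 5 (insert('s')): buffer="osgose" (len 6), cursors c1@2 c2@5, authorship 11.22.
After op 6 (move_right): buffer="osgose" (len 6), cursors c1@3 c2@6, authorship 11.22.
After op 7 (insert('m')): buffer="osgmosem" (len 8), cursors c1@4 c2@8, authorship 11.122.2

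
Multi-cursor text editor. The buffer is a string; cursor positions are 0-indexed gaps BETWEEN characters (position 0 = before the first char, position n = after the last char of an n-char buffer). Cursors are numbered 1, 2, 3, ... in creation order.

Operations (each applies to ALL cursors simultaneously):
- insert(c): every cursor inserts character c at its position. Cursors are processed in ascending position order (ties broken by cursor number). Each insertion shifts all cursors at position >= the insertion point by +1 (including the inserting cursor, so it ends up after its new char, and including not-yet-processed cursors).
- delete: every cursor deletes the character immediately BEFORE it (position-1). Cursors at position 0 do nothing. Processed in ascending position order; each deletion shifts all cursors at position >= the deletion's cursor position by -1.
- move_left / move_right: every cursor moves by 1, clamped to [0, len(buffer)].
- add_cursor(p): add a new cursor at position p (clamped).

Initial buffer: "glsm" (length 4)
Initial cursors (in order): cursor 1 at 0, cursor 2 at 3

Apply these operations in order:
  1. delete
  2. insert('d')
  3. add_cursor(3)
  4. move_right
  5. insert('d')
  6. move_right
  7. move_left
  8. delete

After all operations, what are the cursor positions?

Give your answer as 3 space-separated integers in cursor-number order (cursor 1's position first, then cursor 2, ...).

Answer: 2 4 4

Derivation:
After op 1 (delete): buffer="glm" (len 3), cursors c1@0 c2@2, authorship ...
After op 2 (insert('d')): buffer="dgldm" (len 5), cursors c1@1 c2@4, authorship 1..2.
After op 3 (add_cursor(3)): buffer="dgldm" (len 5), cursors c1@1 c3@3 c2@4, authorship 1..2.
After op 4 (move_right): buffer="dgldm" (len 5), cursors c1@2 c3@4 c2@5, authorship 1..2.
After op 5 (insert('d')): buffer="dgdlddmd" (len 8), cursors c1@3 c3@6 c2@8, authorship 1.1.23.2
After op 6 (move_right): buffer="dgdlddmd" (len 8), cursors c1@4 c3@7 c2@8, authorship 1.1.23.2
After op 7 (move_left): buffer="dgdlddmd" (len 8), cursors c1@3 c3@6 c2@7, authorship 1.1.23.2
After op 8 (delete): buffer="dgldd" (len 5), cursors c1@2 c2@4 c3@4, authorship 1..22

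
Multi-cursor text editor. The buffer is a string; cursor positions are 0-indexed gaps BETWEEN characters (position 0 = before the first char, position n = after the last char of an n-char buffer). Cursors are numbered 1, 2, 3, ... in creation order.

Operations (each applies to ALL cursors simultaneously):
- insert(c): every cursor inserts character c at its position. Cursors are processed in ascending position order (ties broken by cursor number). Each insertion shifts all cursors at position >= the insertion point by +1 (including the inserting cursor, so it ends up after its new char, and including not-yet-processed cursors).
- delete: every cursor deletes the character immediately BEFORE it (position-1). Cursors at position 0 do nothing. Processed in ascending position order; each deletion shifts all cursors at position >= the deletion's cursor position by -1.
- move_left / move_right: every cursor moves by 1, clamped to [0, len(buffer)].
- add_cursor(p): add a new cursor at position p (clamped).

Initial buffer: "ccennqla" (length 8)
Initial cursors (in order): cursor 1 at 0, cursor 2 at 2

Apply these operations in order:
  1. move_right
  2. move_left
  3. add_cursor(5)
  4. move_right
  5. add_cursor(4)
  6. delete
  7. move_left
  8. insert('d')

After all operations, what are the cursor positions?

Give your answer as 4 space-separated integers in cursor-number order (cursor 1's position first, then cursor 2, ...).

After op 1 (move_right): buffer="ccennqla" (len 8), cursors c1@1 c2@3, authorship ........
After op 2 (move_left): buffer="ccennqla" (len 8), cursors c1@0 c2@2, authorship ........
After op 3 (add_cursor(5)): buffer="ccennqla" (len 8), cursors c1@0 c2@2 c3@5, authorship ........
After op 4 (move_right): buffer="ccennqla" (len 8), cursors c1@1 c2@3 c3@6, authorship ........
After op 5 (add_cursor(4)): buffer="ccennqla" (len 8), cursors c1@1 c2@3 c4@4 c3@6, authorship ........
After op 6 (delete): buffer="cnla" (len 4), cursors c1@0 c2@1 c4@1 c3@2, authorship ....
After op 7 (move_left): buffer="cnla" (len 4), cursors c1@0 c2@0 c4@0 c3@1, authorship ....
After op 8 (insert('d')): buffer="dddcdnla" (len 8), cursors c1@3 c2@3 c4@3 c3@5, authorship 124.3...

Answer: 3 3 5 3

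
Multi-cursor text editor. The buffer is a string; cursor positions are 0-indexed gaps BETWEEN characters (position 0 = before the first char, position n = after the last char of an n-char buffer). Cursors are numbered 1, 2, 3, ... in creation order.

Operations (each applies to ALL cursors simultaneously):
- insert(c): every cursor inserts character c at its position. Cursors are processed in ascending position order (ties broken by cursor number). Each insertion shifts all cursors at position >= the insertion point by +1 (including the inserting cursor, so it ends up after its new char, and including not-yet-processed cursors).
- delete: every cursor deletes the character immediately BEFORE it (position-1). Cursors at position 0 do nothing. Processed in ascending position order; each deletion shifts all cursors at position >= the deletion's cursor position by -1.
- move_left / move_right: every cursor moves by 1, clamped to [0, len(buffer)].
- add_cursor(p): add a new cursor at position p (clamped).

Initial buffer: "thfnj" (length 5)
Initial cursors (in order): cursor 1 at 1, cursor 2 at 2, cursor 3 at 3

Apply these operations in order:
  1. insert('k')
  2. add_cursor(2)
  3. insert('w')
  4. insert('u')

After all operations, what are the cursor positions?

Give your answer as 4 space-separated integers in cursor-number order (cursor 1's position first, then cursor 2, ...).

Answer: 6 10 14 6

Derivation:
After op 1 (insert('k')): buffer="tkhkfknj" (len 8), cursors c1@2 c2@4 c3@6, authorship .1.2.3..
After op 2 (add_cursor(2)): buffer="tkhkfknj" (len 8), cursors c1@2 c4@2 c2@4 c3@6, authorship .1.2.3..
After op 3 (insert('w')): buffer="tkwwhkwfkwnj" (len 12), cursors c1@4 c4@4 c2@7 c3@10, authorship .114.22.33..
After op 4 (insert('u')): buffer="tkwwuuhkwufkwunj" (len 16), cursors c1@6 c4@6 c2@10 c3@14, authorship .11414.222.333..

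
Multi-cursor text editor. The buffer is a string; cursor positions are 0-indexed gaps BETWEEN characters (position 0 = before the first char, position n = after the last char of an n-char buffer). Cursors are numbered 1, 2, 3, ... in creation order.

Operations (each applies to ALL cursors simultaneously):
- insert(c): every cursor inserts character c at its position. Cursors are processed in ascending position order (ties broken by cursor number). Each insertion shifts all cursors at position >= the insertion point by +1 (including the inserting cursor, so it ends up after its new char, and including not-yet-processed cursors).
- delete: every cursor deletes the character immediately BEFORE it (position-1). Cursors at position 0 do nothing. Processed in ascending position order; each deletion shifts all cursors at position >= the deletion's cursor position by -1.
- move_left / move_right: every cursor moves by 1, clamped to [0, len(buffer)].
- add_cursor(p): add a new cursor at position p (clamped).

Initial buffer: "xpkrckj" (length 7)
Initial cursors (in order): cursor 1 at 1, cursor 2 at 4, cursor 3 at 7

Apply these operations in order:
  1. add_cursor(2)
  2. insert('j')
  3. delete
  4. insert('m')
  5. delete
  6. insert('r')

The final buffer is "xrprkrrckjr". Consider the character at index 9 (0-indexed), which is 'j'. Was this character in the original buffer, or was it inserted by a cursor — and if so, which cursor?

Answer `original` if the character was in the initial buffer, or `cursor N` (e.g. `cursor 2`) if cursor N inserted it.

Answer: original

Derivation:
After op 1 (add_cursor(2)): buffer="xpkrckj" (len 7), cursors c1@1 c4@2 c2@4 c3@7, authorship .......
After op 2 (insert('j')): buffer="xjpjkrjckjj" (len 11), cursors c1@2 c4@4 c2@7 c3@11, authorship .1.4..2...3
After op 3 (delete): buffer="xpkrckj" (len 7), cursors c1@1 c4@2 c2@4 c3@7, authorship .......
After op 4 (insert('m')): buffer="xmpmkrmckjm" (len 11), cursors c1@2 c4@4 c2@7 c3@11, authorship .1.4..2...3
After op 5 (delete): buffer="xpkrckj" (len 7), cursors c1@1 c4@2 c2@4 c3@7, authorship .......
After op 6 (insert('r')): buffer="xrprkrrckjr" (len 11), cursors c1@2 c4@4 c2@7 c3@11, authorship .1.4..2...3
Authorship (.=original, N=cursor N): . 1 . 4 . . 2 . . . 3
Index 9: author = original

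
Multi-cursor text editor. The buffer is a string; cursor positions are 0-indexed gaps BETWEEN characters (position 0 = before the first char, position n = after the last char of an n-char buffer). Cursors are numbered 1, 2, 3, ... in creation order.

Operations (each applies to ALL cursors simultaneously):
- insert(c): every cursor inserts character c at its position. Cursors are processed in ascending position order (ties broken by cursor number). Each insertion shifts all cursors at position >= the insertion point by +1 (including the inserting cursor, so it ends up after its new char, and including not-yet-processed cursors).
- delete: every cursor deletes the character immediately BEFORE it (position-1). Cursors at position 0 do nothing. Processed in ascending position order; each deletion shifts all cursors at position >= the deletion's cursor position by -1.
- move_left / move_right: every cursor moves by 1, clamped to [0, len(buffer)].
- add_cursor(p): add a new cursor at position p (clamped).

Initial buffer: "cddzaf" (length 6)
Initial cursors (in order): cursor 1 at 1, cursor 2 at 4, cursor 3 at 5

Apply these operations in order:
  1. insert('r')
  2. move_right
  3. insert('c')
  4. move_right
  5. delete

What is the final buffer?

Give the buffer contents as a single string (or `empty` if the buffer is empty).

Answer: crdczracf

Derivation:
After op 1 (insert('r')): buffer="crddzrarf" (len 9), cursors c1@2 c2@6 c3@8, authorship .1...2.3.
After op 2 (move_right): buffer="crddzrarf" (len 9), cursors c1@3 c2@7 c3@9, authorship .1...2.3.
After op 3 (insert('c')): buffer="crdcdzracrfc" (len 12), cursors c1@4 c2@9 c3@12, authorship .1.1..2.23.3
After op 4 (move_right): buffer="crdcdzracrfc" (len 12), cursors c1@5 c2@10 c3@12, authorship .1.1..2.23.3
After op 5 (delete): buffer="crdczracf" (len 9), cursors c1@4 c2@8 c3@9, authorship .1.1.2.2.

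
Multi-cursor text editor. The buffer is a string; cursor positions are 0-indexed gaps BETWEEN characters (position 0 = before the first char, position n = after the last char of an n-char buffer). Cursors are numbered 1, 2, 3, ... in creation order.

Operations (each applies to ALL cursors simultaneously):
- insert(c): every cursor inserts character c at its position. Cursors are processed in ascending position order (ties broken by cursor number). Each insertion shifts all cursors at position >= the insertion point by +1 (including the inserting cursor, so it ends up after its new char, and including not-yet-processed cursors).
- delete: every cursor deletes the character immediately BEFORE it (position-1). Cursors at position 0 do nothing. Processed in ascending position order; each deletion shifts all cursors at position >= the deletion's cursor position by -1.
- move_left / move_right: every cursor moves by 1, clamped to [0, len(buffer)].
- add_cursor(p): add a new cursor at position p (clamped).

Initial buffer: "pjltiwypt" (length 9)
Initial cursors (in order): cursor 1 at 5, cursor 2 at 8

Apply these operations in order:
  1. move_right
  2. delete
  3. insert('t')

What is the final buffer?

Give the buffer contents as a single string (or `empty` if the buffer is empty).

Answer: pjltitypt

Derivation:
After op 1 (move_right): buffer="pjltiwypt" (len 9), cursors c1@6 c2@9, authorship .........
After op 2 (delete): buffer="pjltiyp" (len 7), cursors c1@5 c2@7, authorship .......
After op 3 (insert('t')): buffer="pjltitypt" (len 9), cursors c1@6 c2@9, authorship .....1..2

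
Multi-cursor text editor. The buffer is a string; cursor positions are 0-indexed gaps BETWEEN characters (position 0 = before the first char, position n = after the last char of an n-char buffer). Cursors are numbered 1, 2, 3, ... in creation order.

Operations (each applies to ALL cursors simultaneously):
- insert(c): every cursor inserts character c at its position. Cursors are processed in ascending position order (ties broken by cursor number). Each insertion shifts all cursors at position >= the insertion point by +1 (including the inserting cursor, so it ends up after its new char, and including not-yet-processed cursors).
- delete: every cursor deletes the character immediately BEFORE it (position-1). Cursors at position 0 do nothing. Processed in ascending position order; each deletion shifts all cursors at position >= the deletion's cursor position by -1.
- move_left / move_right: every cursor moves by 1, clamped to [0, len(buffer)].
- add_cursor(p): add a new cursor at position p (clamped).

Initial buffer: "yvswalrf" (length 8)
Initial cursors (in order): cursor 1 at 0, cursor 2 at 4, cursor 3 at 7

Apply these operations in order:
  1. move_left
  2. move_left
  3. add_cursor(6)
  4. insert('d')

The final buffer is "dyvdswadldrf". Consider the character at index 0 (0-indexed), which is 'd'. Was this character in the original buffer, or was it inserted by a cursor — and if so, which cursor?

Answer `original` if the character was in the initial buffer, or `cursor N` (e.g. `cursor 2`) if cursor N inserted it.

Answer: cursor 1

Derivation:
After op 1 (move_left): buffer="yvswalrf" (len 8), cursors c1@0 c2@3 c3@6, authorship ........
After op 2 (move_left): buffer="yvswalrf" (len 8), cursors c1@0 c2@2 c3@5, authorship ........
After op 3 (add_cursor(6)): buffer="yvswalrf" (len 8), cursors c1@0 c2@2 c3@5 c4@6, authorship ........
After op 4 (insert('d')): buffer="dyvdswadldrf" (len 12), cursors c1@1 c2@4 c3@8 c4@10, authorship 1..2...3.4..
Authorship (.=original, N=cursor N): 1 . . 2 . . . 3 . 4 . .
Index 0: author = 1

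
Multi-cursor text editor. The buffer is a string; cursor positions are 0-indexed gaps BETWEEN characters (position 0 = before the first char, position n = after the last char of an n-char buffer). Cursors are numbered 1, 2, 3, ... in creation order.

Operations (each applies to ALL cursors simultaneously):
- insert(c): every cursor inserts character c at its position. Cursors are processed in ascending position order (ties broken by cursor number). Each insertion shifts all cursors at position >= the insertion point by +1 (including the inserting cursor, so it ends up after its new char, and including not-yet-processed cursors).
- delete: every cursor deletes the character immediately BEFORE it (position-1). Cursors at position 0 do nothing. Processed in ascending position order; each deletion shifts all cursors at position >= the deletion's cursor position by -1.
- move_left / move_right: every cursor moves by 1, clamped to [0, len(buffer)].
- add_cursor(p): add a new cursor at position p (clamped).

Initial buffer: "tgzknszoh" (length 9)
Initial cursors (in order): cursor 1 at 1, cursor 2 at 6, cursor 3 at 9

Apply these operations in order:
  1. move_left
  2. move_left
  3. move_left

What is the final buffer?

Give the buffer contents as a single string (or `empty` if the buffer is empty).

Answer: tgzknszoh

Derivation:
After op 1 (move_left): buffer="tgzknszoh" (len 9), cursors c1@0 c2@5 c3@8, authorship .........
After op 2 (move_left): buffer="tgzknszoh" (len 9), cursors c1@0 c2@4 c3@7, authorship .........
After op 3 (move_left): buffer="tgzknszoh" (len 9), cursors c1@0 c2@3 c3@6, authorship .........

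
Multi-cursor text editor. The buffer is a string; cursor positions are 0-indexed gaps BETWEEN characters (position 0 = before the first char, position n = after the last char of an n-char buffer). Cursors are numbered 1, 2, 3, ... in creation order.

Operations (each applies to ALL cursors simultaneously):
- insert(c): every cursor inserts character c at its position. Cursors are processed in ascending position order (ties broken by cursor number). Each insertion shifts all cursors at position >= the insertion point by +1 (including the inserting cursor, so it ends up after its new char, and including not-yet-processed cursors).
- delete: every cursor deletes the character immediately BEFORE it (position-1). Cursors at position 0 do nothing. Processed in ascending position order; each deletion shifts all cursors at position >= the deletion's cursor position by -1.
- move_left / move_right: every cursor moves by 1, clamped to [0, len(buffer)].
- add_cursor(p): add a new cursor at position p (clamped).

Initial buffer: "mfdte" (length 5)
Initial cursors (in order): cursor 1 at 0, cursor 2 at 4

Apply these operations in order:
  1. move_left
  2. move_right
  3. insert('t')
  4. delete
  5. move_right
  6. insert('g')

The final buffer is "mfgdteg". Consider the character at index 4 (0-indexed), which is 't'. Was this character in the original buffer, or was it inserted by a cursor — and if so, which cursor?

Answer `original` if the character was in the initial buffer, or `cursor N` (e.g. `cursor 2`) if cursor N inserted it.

After op 1 (move_left): buffer="mfdte" (len 5), cursors c1@0 c2@3, authorship .....
After op 2 (move_right): buffer="mfdte" (len 5), cursors c1@1 c2@4, authorship .....
After op 3 (insert('t')): buffer="mtfdtte" (len 7), cursors c1@2 c2@6, authorship .1...2.
After op 4 (delete): buffer="mfdte" (len 5), cursors c1@1 c2@4, authorship .....
After op 5 (move_right): buffer="mfdte" (len 5), cursors c1@2 c2@5, authorship .....
After op 6 (insert('g')): buffer="mfgdteg" (len 7), cursors c1@3 c2@7, authorship ..1...2
Authorship (.=original, N=cursor N): . . 1 . . . 2
Index 4: author = original

Answer: original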